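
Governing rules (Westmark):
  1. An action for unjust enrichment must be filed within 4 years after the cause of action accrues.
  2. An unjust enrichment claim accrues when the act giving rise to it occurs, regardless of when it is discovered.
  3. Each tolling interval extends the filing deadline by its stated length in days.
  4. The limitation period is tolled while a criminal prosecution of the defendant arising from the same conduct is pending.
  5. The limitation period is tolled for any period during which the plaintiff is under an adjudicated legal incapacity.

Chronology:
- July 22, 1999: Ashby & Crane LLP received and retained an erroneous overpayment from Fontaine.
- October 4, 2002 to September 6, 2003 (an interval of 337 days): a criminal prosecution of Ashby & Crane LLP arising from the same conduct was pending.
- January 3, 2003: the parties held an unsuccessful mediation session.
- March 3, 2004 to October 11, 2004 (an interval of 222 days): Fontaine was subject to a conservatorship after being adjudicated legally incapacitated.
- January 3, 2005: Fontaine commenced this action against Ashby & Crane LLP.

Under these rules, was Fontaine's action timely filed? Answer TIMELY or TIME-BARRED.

TIMELY

The cause of action accrued on July 22, 1999, the date of the act.
4 years from July 22, 1999 is July 22, 2003.
The period was tolled for 337 days by the pending criminal prosecution (October 4, 2002 to September 6, 2003), pushing the deadline to June 23, 2004.
Because the plaintiff's legal incapacity ran from March 3, 2004 to October 11, 2004, the deadline is extended by 222 days to January 31, 2005.
The other events in the timeline have no effect on the limitation period under the stated rules.
Filing on January 3, 2005 beat the January 31, 2005 deadline — the action is timely.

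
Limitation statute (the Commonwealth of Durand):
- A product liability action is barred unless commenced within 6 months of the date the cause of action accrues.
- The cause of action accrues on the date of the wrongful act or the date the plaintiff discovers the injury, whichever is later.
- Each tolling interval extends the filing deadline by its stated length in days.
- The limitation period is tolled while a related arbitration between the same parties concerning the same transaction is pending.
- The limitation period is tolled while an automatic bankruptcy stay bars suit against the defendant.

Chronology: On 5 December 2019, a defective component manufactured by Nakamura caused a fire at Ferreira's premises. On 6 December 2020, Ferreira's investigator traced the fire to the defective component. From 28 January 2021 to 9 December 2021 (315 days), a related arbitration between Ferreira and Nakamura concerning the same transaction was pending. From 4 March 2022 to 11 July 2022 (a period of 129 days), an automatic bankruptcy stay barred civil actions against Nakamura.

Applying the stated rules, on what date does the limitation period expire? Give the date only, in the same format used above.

The claim accrued on 6 December 2020 — the later of the 5 December 2019 act and the 6 December 2020 discovery.
Adding the 6 months base period to 6 December 2020 gives a deadline of 6 June 2021, before any tolling.
The period was tolled for 315 days by the pending related arbitration (28 January 2021 to 9 December 2021), pushing the deadline to 17 April 2022.
Because the automatic bankruptcy stay ran from 4 March 2022 to 11 July 2022, the deadline is extended by 129 days to 24 August 2022.

24 August 2022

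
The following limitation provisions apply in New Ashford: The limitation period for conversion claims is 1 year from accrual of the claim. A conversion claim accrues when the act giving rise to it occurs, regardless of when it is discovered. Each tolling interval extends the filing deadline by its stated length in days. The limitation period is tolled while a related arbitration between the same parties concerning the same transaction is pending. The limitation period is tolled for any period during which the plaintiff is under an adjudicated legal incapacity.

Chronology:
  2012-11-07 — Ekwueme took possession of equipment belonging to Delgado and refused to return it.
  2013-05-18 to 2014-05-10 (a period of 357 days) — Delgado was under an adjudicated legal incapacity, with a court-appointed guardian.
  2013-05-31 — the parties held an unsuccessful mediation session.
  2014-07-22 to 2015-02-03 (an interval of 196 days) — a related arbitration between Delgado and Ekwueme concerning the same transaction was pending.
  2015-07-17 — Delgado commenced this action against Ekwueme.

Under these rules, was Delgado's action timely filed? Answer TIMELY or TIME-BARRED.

TIME-BARRED

The claim accrued on 2012-11-07, the date of the act.
The untolled deadline — 1 year after 2012-11-07 — is 2013-11-07.
The plaintiff's legal incapacity from 2013-05-18 to 2014-05-10 tolled the period for 357 days, extending the deadline to 2014-10-30.
The period was tolled for 196 days by the pending related arbitration (2014-07-22 to 2015-02-03), pushing the deadline to 2015-05-14.
Nothing else in the chronology tolls or restarts the period.
The 2015-07-17 filing falls after the 2015-05-14 deadline; the claim is time-barred.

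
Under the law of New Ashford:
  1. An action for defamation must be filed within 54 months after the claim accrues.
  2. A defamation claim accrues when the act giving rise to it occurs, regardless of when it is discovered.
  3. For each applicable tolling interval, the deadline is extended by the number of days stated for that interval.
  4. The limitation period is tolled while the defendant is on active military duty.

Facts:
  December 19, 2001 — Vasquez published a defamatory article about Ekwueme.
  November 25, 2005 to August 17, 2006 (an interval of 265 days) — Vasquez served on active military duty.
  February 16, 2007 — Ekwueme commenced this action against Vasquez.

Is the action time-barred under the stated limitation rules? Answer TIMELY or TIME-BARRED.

TIMELY

The claim accrued on December 19, 2001, when the wrongful act occurred.
The untolled deadline — 54 months after December 19, 2001 — is June 19, 2006.
The defendant's active military service from November 25, 2005 to August 17, 2006 tolled the period for 265 days, extending the deadline to March 11, 2007.
Ekwueme filed on February 16, 2007, before the March 11, 2007 deadline, so the action is timely.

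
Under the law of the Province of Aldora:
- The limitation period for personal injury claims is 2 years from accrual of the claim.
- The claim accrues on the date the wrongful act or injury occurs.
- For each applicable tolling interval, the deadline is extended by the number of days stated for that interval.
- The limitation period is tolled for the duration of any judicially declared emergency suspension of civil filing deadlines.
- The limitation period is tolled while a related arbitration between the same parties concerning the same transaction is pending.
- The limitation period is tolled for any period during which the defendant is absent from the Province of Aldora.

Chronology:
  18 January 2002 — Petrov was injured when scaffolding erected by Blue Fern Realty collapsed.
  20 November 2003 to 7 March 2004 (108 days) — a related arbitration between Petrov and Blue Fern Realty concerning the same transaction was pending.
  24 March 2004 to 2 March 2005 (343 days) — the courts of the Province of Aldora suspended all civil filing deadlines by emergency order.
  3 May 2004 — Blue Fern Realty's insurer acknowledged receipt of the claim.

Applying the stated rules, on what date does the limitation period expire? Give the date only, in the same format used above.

The claim accrued on 18 January 2002, when the wrongful act occurred.
Adding the 2 years base period to 18 January 2002 gives a deadline of 18 January 2004, before any tolling.
The period was tolled for 108 days by the pending related arbitration (20 November 2003 to 7 March 2004), pushing the deadline to 5 May 2004.
The emergency suspension of filing deadlines from 24 March 2004 to 2 March 2005 tolled the period for 343 days, extending the deadline to 13 April 2005.
Nothing else in the chronology tolls or restarts the period.

13 April 2005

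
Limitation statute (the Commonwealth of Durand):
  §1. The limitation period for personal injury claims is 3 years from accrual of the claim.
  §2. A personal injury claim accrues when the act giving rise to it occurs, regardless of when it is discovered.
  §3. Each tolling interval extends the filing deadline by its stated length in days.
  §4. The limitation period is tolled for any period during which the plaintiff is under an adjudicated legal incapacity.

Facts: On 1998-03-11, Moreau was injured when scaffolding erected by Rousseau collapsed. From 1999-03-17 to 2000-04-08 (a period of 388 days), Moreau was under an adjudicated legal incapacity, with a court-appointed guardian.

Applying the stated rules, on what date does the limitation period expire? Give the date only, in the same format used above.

The claim accrued on 1998-03-11, when the wrongful act occurred.
The untolled deadline — 3 years after 1998-03-11 — is 2001-03-11.
Because the plaintiff's legal incapacity ran from 1999-03-17 to 2000-04-08, the deadline is extended by 388 days to 2002-04-03.

2002-04-03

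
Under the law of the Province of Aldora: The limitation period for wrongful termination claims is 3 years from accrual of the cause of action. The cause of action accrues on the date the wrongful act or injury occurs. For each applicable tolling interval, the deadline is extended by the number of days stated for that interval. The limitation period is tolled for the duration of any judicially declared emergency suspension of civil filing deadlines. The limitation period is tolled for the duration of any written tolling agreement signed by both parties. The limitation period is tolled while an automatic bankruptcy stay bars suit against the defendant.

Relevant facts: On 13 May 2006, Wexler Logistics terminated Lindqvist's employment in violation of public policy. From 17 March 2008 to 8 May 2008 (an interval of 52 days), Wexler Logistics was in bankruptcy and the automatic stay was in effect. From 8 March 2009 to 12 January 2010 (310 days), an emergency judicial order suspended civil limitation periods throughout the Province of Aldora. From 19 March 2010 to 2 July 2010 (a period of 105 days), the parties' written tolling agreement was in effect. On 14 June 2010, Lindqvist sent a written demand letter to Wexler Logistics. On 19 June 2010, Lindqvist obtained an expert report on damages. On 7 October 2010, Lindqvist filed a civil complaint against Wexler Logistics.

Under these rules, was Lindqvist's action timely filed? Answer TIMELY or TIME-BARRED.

TIME-BARRED

The claim accrued on 13 May 2006, when the wrongful act occurred.
The untolled deadline — 3 years after 13 May 2006 — is 13 May 2009.
Because the automatic bankruptcy stay ran from 17 March 2008 to 8 May 2008, the deadline is extended by 52 days to 4 July 2009.
Because the emergency suspension of filing deadlines ran from 8 March 2009 to 12 January 2010, the deadline is extended by 310 days to 10 May 2010.
The written tolling agreement from 19 March 2010 to 2 July 2010 tolled the period for 105 days, extending the deadline to 23 August 2010.
The other events in the timeline have no effect on the limitation period under the stated rules.
Lindqvist filed on 7 October 2010, after the 23 August 2010 deadline, so the action is time-barred.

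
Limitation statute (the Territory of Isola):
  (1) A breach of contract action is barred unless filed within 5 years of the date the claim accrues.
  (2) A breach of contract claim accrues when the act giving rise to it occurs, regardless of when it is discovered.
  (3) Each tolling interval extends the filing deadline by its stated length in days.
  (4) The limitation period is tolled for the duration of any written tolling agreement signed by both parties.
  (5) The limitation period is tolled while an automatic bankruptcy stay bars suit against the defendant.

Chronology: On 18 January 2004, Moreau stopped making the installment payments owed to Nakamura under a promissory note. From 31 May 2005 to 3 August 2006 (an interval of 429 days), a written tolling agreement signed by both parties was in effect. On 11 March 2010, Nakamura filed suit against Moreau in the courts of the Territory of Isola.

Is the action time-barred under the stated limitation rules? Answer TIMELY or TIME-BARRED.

The claim accrued on 18 January 2004, when the wrongful act occurred.
Adding the 5 years base period to 18 January 2004 gives a deadline of 18 January 2009, before any tolling.
The written tolling agreement from 31 May 2005 to 3 August 2006 tolled the period for 429 days, extending the deadline to 23 March 2010.
Nakamura filed on 11 March 2010, before the 23 March 2010 deadline, so the action is timely.

TIMELY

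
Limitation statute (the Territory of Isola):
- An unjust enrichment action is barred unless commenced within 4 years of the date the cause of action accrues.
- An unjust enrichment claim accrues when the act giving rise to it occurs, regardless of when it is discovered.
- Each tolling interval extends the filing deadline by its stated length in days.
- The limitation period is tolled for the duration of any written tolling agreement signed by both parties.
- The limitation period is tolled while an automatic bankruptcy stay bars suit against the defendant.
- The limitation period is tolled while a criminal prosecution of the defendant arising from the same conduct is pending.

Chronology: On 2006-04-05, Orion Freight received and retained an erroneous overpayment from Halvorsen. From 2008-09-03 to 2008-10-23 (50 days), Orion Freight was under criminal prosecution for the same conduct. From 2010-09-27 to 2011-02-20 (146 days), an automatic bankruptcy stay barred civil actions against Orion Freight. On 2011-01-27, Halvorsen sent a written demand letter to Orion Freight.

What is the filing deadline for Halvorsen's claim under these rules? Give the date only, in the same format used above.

2010-05-25

The cause of action accrued on 2006-04-05, the date of the act.
4 years from 2006-04-05 is 2010-04-05.
The pending criminal prosecution from 2008-09-03 to 2008-10-23 tolled the period for 50 days, extending the deadline to 2010-05-25.
By the time the automatic bankruptcy stay began on 2010-09-27, the limitation period had already expired on 2010-05-25; that interval cannot revive it.
The other events in the timeline have no effect on the limitation period under the stated rules.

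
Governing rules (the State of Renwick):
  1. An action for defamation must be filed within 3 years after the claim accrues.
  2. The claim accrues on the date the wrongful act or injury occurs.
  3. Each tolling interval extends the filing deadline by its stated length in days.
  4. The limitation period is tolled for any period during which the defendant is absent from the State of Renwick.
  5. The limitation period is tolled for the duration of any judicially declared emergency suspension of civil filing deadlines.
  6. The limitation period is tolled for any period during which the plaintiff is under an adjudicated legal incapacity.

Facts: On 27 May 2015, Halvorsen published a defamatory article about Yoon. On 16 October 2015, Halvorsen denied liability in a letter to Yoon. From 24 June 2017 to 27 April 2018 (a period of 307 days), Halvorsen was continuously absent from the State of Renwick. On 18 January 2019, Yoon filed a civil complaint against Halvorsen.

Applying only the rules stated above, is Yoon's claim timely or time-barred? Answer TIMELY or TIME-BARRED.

TIMELY

The claim accrued on 27 May 2015, when the wrongful act occurred.
3 years from 27 May 2015 is 27 May 2018.
The period was tolled for 307 days by the defendant's absence from the jurisdiction (24 June 2017 to 27 April 2018), pushing the deadline to 30 March 2019.
The other events in the timeline have no effect on the limitation period under the stated rules.
Yoon filed on 18 January 2019, before the 30 March 2019 deadline, so the action is timely.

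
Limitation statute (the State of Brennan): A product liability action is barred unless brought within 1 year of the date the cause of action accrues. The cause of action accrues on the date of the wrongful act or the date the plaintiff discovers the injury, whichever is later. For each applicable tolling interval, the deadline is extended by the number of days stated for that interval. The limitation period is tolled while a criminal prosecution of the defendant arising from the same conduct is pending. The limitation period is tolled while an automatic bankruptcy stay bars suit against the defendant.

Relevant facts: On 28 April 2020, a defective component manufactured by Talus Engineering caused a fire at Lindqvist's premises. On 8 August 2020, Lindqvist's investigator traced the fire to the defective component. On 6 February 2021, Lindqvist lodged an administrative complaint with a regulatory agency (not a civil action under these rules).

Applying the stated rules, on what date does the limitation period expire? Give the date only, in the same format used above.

8 August 2021

Taking the later of the act (28 April 2020) and discovery (8 August 2020), the claim accrued on 8 August 2020.
The untolled deadline — 1 year after 8 August 2020 — is 8 August 2021.
Nothing else in the chronology tolls or restarts the period.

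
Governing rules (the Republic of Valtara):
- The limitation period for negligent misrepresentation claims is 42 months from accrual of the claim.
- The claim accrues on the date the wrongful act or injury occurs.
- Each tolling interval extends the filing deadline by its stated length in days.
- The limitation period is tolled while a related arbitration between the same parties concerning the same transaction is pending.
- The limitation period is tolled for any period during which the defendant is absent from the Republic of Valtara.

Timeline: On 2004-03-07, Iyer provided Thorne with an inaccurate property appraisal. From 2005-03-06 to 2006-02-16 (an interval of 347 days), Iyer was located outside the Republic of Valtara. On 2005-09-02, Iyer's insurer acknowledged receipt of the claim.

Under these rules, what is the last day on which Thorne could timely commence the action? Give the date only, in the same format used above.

The limitation period began to run on 2004-03-07.
42 months from 2004-03-07 is 2007-09-07.
The defendant's absence from the jurisdiction from 2005-03-06 to 2006-02-16 tolled the period for 347 days, extending the deadline to 2008-08-19.
The other events in the timeline have no effect on the limitation period under the stated rules.

2008-08-19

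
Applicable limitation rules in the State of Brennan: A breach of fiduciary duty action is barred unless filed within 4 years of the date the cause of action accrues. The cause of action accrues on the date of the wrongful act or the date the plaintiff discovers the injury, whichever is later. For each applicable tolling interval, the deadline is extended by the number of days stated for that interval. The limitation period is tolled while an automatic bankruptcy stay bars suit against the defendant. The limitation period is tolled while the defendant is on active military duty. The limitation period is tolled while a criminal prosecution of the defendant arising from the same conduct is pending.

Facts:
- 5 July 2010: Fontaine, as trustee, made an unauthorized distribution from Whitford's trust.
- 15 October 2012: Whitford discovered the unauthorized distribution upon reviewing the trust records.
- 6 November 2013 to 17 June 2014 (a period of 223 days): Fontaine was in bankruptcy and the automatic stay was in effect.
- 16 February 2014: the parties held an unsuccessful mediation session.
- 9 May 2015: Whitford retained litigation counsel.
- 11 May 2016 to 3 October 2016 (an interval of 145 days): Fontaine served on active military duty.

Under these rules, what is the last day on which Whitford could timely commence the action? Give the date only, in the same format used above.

Because discovery on 15 October 2012 post-dates the 5 July 2010 act, accrual under the later-of rule falls on 15 October 2012.
Adding the 4 years base period to 15 October 2012 gives a deadline of 15 October 2016, before any tolling.
Because the automatic bankruptcy stay ran from 6 November 2013 to 17 June 2014, the deadline is extended by 223 days to 26 May 2017.
Because the defendant's active military service ran from 11 May 2016 to 3 October 2016, the deadline is extended by 145 days to 18 October 2017.
The other events in the timeline have no effect on the limitation period under the stated rules.

18 October 2017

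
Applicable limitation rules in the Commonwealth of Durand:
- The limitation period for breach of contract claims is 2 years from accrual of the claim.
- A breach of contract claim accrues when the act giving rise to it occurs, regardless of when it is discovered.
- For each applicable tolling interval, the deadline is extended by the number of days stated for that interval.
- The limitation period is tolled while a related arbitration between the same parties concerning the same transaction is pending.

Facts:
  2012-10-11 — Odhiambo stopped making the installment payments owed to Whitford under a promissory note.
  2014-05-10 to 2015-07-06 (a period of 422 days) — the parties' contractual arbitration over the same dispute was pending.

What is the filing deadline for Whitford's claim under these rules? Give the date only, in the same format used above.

The claim accrued on 2012-10-11, the date of the act.
2 years from 2012-10-11 is 2014-10-11.
The period was tolled for 422 days by the pending related arbitration (2014-05-10 to 2015-07-06), pushing the deadline to 2015-12-07.

2015-12-07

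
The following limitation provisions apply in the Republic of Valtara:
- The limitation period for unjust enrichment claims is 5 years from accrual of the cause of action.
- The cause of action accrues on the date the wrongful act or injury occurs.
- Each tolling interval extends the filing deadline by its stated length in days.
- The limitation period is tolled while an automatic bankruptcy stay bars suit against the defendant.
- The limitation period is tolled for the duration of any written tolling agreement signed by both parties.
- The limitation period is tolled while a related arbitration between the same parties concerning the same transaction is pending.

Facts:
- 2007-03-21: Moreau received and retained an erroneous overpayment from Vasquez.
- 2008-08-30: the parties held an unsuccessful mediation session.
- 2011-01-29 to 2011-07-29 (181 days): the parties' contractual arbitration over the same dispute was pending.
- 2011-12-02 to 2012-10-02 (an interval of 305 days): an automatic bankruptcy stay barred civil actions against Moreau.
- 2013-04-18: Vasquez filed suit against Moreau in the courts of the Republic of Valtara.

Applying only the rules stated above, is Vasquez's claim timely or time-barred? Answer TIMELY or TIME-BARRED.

TIMELY

The claim accrued on 2007-03-21, when the wrongful act occurred.
5 years from 2007-03-21 is 2012-03-21.
Because the pending related arbitration ran from 2011-01-29 to 2011-07-29, the deadline is extended by 181 days to 2012-09-18.
Because the automatic bankruptcy stay ran from 2011-12-02 to 2012-10-02, the deadline is extended by 305 days to 2013-07-20.
The other events in the timeline have no effect on the limitation period under the stated rules.
Filing on 2013-04-18 beat the 2013-07-20 deadline — the action is timely.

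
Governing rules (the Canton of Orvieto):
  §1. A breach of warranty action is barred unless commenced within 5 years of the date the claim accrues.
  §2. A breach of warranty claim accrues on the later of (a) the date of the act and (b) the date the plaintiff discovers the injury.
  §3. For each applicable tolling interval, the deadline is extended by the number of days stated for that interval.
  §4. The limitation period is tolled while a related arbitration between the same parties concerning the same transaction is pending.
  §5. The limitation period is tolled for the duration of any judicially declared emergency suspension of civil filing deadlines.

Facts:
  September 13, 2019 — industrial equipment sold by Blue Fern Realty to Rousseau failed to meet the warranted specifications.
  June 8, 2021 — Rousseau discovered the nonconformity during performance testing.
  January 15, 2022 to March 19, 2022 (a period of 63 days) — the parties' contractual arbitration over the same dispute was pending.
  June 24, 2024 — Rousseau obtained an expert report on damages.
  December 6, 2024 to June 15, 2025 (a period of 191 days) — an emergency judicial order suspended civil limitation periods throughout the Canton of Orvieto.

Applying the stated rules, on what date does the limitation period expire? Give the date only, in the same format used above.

Because discovery on June 8, 2021 post-dates the September 13, 2019 act, accrual under the later-of rule falls on June 8, 2021.
Adding the 5 years base period to June 8, 2021 gives a deadline of June 8, 2026, before any tolling.
The pending related arbitration from January 15, 2022 to March 19, 2022 tolled the period for 63 days, extending the deadline to August 10, 2026.
The period was tolled for 191 days by the emergency suspension of filing deadlines (December 6, 2024 to June 15, 2025), pushing the deadline to February 17, 2027.
None of the other events listed affects the running of the period under the stated rules.

February 17, 2027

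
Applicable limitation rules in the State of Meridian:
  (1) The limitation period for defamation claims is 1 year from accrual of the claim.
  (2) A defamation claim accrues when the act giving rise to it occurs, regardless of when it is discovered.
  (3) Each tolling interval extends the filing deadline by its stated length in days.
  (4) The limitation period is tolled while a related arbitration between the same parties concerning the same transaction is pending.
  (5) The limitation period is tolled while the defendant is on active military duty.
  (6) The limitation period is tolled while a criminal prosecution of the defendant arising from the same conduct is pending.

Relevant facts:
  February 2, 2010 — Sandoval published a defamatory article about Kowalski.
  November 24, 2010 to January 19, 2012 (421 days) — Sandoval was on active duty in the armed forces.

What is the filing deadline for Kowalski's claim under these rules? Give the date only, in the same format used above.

March 29, 2012

The limitation period began to run on February 2, 2010.
Adding the 1 year base period to February 2, 2010 gives a deadline of February 2, 2011, before any tolling.
The period was tolled for 421 days by the defendant's active military service (November 24, 2010 to January 19, 2012), pushing the deadline to March 29, 2012.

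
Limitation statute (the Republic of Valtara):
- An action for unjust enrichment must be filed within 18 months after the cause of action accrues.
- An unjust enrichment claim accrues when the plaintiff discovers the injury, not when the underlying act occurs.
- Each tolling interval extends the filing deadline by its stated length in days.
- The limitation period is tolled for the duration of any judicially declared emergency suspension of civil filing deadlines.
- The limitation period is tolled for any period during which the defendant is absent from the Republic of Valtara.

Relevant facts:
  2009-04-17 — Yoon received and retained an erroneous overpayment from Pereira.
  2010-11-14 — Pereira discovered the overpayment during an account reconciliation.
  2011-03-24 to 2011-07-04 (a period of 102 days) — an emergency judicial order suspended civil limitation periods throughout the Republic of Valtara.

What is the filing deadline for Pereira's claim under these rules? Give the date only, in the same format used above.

2012-08-24

Under the discovery rule, the claim accrued on 2010-11-14, when Pereira discovered the injury — not on the 2009-04-17 date of the underlying act.
18 months from 2010-11-14 is 2012-05-14.
The emergency suspension of filing deadlines from 2011-03-24 to 2011-07-04 tolled the period for 102 days, extending the deadline to 2012-08-24.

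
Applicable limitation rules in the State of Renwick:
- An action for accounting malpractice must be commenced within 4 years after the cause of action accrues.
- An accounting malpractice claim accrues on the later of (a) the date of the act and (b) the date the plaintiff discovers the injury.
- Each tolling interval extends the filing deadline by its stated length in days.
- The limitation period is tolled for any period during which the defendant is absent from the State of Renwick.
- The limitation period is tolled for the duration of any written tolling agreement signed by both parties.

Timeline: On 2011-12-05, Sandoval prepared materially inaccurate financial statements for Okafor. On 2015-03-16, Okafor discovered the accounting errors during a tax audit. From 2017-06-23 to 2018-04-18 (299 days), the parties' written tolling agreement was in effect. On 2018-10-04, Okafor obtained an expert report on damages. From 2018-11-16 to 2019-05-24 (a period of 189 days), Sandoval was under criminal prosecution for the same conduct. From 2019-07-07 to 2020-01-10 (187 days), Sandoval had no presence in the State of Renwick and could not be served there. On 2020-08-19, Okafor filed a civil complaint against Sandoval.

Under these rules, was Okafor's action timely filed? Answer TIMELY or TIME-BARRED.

The claim accrued on 2015-03-16 — the later of the 2011-12-05 act and the 2015-03-16 discovery.
The untolled deadline — 4 years after 2015-03-16 — is 2019-03-16.
The written tolling agreement from 2017-06-23 to 2018-04-18 tolled the period for 299 days, extending the deadline to 2020-01-09.
The period was tolled for 187 days by the defendant's absence from the jurisdiction (2019-07-07 to 2020-01-10), pushing the deadline to 2020-07-14.
No stated provision tolls the period for a criminal prosecution, so the interval from 2018-11-16 to 2019-05-24 has no effect on the deadline.
The other events in the timeline have no effect on the limitation period under the stated rules.
Okafor filed on 2020-08-19, after the 2020-07-14 deadline, so the action is time-barred.

TIME-BARRED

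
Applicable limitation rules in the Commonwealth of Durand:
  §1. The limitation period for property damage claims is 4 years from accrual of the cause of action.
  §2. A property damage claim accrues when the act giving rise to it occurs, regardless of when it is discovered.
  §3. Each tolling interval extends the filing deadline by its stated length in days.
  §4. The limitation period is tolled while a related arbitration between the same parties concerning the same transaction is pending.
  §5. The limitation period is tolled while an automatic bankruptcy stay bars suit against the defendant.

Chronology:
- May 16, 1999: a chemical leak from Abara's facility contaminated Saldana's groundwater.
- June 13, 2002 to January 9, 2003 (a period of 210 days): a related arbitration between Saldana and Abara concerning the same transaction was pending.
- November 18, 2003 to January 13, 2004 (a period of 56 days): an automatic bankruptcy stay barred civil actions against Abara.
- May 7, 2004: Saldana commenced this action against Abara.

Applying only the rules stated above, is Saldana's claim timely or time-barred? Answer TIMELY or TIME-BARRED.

The claim accrued on May 16, 1999, when the wrongful act occurred.
4 years from May 16, 1999 is May 16, 2003.
The period was tolled for 210 days by the pending related arbitration (June 13, 2002 to January 9, 2003), pushing the deadline to December 12, 2003.
The period was tolled for 56 days by the automatic bankruptcy stay (November 18, 2003 to January 13, 2004), pushing the deadline to February 6, 2004.
Saldana filed on May 7, 2004, after the February 6, 2004 deadline, so the action is time-barred.

TIME-BARRED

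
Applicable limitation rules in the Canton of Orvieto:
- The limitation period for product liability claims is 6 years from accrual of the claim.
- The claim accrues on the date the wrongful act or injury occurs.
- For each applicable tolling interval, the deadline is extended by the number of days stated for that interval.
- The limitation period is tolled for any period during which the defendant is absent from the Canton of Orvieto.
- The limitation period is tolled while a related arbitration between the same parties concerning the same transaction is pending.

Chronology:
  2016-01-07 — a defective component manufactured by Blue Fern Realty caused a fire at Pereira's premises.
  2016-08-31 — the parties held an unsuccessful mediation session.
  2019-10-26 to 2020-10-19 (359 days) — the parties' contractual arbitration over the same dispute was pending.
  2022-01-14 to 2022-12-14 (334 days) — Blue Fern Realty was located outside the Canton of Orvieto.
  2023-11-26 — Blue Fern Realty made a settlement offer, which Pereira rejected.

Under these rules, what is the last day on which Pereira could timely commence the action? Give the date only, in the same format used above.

2023-12-01

The claim accrued on 2016-01-07, the date of the act.
The untolled deadline — 6 years after 2016-01-07 — is 2022-01-07.
Because the pending related arbitration ran from 2019-10-26 to 2020-10-19, the deadline is extended by 359 days to 2023-01-01.
The period was tolled for 334 days by the defendant's absence from the jurisdiction (2022-01-14 to 2022-12-14), pushing the deadline to 2023-12-01.
Nothing else in the chronology tolls or restarts the period.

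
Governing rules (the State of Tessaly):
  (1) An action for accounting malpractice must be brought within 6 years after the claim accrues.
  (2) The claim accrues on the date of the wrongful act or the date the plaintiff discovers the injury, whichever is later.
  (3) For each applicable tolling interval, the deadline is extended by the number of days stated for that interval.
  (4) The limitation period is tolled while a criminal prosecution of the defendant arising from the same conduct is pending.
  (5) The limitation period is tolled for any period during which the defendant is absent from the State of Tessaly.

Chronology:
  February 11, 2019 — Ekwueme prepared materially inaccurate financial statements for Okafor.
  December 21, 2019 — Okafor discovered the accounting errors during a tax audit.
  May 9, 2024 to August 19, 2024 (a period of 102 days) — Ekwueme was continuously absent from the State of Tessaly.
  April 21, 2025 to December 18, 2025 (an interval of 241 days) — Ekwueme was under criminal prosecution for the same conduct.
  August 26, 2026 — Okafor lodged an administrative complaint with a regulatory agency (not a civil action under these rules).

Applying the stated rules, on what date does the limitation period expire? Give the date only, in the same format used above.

November 29, 2026

Taking the later of the act (February 11, 2019) and discovery (December 21, 2019), the claim accrued on December 21, 2019.
The untolled deadline — 6 years after December 21, 2019 — is December 21, 2025.
The defendant's absence from the jurisdiction from May 9, 2024 to August 19, 2024 tolled the period for 102 days, extending the deadline to April 2, 2026.
Because the pending criminal prosecution ran from April 21, 2025 to December 18, 2025, the deadline is extended by 241 days to November 29, 2026.
The other events in the timeline have no effect on the limitation period under the stated rules.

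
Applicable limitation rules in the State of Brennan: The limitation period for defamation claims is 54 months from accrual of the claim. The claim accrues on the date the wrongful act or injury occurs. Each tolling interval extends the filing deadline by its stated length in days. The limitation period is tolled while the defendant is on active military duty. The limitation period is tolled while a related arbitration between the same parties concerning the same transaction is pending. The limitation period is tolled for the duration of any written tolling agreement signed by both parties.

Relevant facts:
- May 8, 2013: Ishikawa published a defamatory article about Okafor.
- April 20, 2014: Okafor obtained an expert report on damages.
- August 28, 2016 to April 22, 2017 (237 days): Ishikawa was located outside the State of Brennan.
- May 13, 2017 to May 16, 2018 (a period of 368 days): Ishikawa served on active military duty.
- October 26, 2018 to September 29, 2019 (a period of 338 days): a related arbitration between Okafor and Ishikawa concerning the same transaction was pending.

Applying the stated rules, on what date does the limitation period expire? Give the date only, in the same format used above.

October 15, 2019

The limitation period began to run on May 8, 2013.
54 months from May 8, 2013 is November 8, 2017.
Because the defendant's active military service ran from May 13, 2017 to May 16, 2018, the deadline is extended by 368 days to November 11, 2018.
The pending related arbitration from October 26, 2018 to September 29, 2019 tolled the period for 338 days, extending the deadline to October 15, 2019.
No stated provision tolls the period for the defendant's absence, so the interval from August 28, 2016 to April 22, 2017 has no effect on the deadline.
The other events in the timeline have no effect on the limitation period under the stated rules.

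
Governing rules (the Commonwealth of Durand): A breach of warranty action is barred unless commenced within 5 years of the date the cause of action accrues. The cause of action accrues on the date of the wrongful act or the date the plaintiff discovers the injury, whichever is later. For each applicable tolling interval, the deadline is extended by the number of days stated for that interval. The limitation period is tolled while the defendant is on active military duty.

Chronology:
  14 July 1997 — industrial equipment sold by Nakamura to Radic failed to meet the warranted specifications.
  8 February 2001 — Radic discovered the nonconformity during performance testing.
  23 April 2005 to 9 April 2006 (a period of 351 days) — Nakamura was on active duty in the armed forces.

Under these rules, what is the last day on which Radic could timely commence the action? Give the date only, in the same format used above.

25 January 2007

The claim accrued on 8 February 2001 — the later of the 14 July 1997 act and the 8 February 2001 discovery.
5 years from 8 February 2001 is 8 February 2006.
Because the defendant's active military service ran from 23 April 2005 to 9 April 2006, the deadline is extended by 351 days to 25 January 2007.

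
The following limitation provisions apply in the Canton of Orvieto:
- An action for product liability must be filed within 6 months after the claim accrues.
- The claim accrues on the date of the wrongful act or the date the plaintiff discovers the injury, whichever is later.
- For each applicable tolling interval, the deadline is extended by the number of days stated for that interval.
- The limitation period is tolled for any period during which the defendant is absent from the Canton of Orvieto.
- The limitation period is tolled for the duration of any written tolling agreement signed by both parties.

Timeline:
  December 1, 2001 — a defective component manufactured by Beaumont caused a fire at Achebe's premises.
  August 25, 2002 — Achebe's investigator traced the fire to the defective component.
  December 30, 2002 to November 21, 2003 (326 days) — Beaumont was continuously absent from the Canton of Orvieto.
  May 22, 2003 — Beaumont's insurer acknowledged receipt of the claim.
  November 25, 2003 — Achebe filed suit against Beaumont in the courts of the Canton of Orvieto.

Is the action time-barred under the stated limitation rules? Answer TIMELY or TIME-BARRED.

TIMELY

Taking the later of the act (December 1, 2001) and discovery (August 25, 2002), the claim accrued on August 25, 2002.
The untolled deadline — 6 months after August 25, 2002 — is February 25, 2003.
Because the defendant's absence from the jurisdiction ran from December 30, 2002 to November 21, 2003, the deadline is extended by 326 days to January 17, 2004.
None of the other events listed affects the running of the period under the stated rules.
Achebe filed on November 25, 2003, before the January 17, 2004 deadline, so the action is timely.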